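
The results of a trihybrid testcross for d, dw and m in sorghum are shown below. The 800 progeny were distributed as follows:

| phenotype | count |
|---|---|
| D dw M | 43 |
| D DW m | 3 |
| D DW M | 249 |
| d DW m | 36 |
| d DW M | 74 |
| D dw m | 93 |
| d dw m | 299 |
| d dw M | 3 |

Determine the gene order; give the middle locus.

The two most frequent reciprocal classes, d dw m and D DW M, are the parental types, so the F1 was d dw m / D DW M.
The two rarest classes, d dw M and D DW m, are the double crossovers. Comparing them with the parentals, only the m allele has switched, so m is the middle locus and the order is d – m – dw.

m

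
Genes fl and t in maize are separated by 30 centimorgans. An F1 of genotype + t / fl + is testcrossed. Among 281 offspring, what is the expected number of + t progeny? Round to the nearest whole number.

A map distance of 30 centimorgans corresponds to a recombination frequency of 0.300.
The F1 is + t / fl +, so + t is a parental gamete class with expected frequency (1 − r)/2 = 0.700/2 = 0.3500.
Expected number = 0.3500 × 281 = 98.35 ≈ 98.

98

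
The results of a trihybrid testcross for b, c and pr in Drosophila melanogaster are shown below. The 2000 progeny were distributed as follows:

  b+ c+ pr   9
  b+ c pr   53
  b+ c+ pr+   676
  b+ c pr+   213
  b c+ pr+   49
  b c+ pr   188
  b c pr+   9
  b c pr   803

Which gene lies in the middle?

pr

The two most frequent reciprocal classes, b c pr and b+ c+ pr+, are the parental types, so the F1 was b c pr / b+ c+ pr+.
The two rarest classes, b c pr+ and b+ c+ pr, are the double crossovers. Comparing them with the parentals, only the pr allele has switched, so pr is the middle locus and the order is c – pr – b.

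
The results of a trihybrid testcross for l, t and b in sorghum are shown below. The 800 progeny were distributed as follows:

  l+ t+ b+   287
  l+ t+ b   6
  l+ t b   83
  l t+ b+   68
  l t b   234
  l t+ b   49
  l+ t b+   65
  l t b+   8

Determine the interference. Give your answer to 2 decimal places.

The two most frequent reciprocal classes, l+ t+ b+ and l t b, are the parental types, so the F1 was l+ t+ b+ / l t b.
The two rarest classes, l+ t+ b and l t b+, are the double crossovers. Comparing them with the parentals, only the b allele has switched, so b is the middle locus and the order is l – b – t.
l–b: (151 + 14)/800 = 0.2062; b–t: (114 + 14)/800 = 0.1600.
Expected DCO frequency = 0.2062 × 0.1600 ≈ 0.03299; observed = 14/800 ≈ 0.01750.
Coefficient of coincidence = 0.01750/0.03299 ≈ 0.53; interference = 1 − 0.53 = 0.47.

0.47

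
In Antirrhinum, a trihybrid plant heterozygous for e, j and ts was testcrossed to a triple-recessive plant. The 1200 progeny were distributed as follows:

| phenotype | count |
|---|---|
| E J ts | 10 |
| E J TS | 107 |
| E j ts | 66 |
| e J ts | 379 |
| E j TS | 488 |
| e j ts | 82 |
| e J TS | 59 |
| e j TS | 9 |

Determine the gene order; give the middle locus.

e

The two most frequent reciprocal classes, E j TS and e J ts, are the parental types, so the F1 was E j TS / e J ts.
The two rarest classes, e j TS and E J ts, are the double crossovers. Comparing them with the parentals, only the e allele has switched, so e is the middle locus and the order is j – e – ts.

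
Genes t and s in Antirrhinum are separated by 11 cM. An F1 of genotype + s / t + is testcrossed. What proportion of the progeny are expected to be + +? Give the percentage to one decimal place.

A map distance of 11 cM corresponds to a recombination frequency of 0.110.
The F1 is + s / t +, so + + is a recombinant gamete class with expected frequency r/2 = 0.110/2 = 0.0550.
That is 0.0550 = 5.5% of the progeny.

5.5%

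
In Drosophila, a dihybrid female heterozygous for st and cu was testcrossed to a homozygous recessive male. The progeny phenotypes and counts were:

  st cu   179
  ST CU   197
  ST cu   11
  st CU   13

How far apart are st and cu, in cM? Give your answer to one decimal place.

The two most frequent classes, ST CU (197) and st cu (179), are the parental types, so the F1 was ST CU / st cu.
The recombinant classes are ST cu and st CU: 11 + 13 = 24.
Recombination frequency = 24/400 = 0.0600 ≈ 6.0%, i.e. 6.0 cM.

6.0 cM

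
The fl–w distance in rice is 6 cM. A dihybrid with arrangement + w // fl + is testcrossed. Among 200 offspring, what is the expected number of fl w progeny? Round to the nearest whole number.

6

A map distance of 6 cM corresponds to a recombination frequency of 0.060.
The F1 is + w / fl +, so fl w is a recombinant gamete class with expected frequency r/2 = 0.060/2 = 0.0300.
Expected number = 0.0300 × 200 = 6.00 ≈ 6.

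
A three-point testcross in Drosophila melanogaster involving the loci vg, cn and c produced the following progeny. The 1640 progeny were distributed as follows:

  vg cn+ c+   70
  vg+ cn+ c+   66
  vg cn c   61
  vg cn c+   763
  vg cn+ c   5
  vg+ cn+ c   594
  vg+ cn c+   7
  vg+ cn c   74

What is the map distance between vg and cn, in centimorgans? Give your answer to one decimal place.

The two most frequent reciprocal classes, vg+ cn+ c and vg cn c+, are the parental types, so the F1 was vg+ cn+ c / vg cn c+.
The two rarest classes, vg cn+ c and vg+ cn c+, are the double crossovers. Comparing them with the parentals, only the vg allele has switched, so vg is the middle locus and the order is c – vg – cn.
Crossovers in the vg–cn interval produce the single-crossover classes vg+ cn c and vg cn+ c+ (74 + 70 = 144) plus the double crossovers (12).
RF(vg–cn) = (144 + 12) / 1640 = 156/1640 = 0.0951 → 9.5 centimorgans.

9.5 centimorgans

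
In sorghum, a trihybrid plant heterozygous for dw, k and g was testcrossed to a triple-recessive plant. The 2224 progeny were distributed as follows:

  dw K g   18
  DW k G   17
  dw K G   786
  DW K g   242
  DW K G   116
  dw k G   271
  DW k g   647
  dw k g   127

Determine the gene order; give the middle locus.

The two most frequent reciprocal classes, dw K G and DW k g, are the parental types, so the F1 was dw K G / DW k g.
The two rarest classes, dw K g and DW k G, are the double crossovers. Comparing them with the parentals, only the g allele has switched, so g is the middle locus and the order is dw – g – k.

g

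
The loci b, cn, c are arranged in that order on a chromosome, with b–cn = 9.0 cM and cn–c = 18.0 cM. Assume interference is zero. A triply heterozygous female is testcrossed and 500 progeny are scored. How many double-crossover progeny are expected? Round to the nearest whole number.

Map distances give recombination frequencies of 0.090 and 0.180 for the two intervals.
With no interference, expected double-crossover frequency = 0.090 × 0.180 = 0.01620.
Expected number = 0.01620 × 500 = 8.10 ≈ 8.

8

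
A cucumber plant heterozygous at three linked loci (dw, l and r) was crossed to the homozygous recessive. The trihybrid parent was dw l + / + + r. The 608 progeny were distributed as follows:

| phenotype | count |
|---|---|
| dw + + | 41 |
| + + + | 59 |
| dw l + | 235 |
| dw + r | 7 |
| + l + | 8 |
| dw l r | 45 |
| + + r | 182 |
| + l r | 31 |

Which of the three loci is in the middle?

dw

The two rarest classes, + l + and dw + r, are the double crossovers. Comparing them with the parentals, only the dw allele has switched, so dw is the middle locus and the order is r – dw – l.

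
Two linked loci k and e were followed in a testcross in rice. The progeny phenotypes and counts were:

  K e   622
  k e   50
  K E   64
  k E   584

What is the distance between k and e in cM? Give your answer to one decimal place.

The two most frequent classes, K e (622) and k E (584), are the parental types, so the F1 was K e / k E.
The recombinant classes are K E and k e: 64 + 50 = 114.
Recombination frequency = 114/1320 = 0.0864 ≈ 8.6%, i.e. 8.6 cM.

8.6 cM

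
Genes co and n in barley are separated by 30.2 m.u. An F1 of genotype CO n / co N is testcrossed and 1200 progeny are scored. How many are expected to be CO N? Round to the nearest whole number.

A map distance of 30.2 m.u. corresponds to a recombination frequency of 0.302.
The F1 is CO n / co N, so CO N is a recombinant gamete class with expected frequency r/2 = 0.302/2 = 0.1510.
Expected number = 0.1510 × 1200 = 181.20 ≈ 181.

181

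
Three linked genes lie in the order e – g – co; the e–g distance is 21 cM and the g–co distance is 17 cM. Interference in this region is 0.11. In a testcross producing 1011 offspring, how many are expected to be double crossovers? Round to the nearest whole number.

Map distances give recombination frequencies of 0.210 and 0.170 for the two intervals.
With interference 0.11 (so coincidence = 0.89), expected double-crossover frequency = 0.210 × 0.170 × 0.89 = 0.03177.
Expected number = 0.03177 × 1011 = 32.12 ≈ 32.

32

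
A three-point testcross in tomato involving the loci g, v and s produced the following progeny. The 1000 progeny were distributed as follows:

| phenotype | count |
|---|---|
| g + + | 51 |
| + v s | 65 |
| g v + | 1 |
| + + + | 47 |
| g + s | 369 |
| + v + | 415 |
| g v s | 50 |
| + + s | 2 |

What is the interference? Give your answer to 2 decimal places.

0.75

The two most frequent reciprocal classes, g + s and + v +, are the parental types, so the F1 was g + s / + v +.
The two rarest classes, + + s and g v +, are the double crossovers. Comparing them with the parentals, only the g allele has switched, so g is the middle locus and the order is v – g – s.
v–g: (97 + 3)/1000 = 0.1000; g–s: (116 + 3)/1000 = 0.1190.
Expected DCO frequency = 0.1000 × 0.1190 ≈ 0.01190; observed = 3/1000 ≈ 0.00300.
Coefficient of coincidence = 0.00300/0.01190 ≈ 0.25; interference = 1 − 0.25 = 0.75.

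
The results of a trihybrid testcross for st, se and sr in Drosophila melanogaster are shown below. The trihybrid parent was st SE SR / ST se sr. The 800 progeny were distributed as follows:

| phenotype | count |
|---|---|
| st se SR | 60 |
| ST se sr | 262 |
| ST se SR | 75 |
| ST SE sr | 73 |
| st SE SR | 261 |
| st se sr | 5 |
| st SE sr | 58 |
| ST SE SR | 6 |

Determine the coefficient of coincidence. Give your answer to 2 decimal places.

0.42

The two rarest classes, ST SE SR and st se sr, are the double crossovers. Comparing them with the parentals, only the st allele has switched, so st is the middle locus and the order is se – st – sr.
se–st: (133 + 11)/800 = 0.1800; st–sr: (133 + 11)/800 = 0.1800.
Expected DCO frequency = 0.1800 × 0.1800 ≈ 0.03240; observed = 11/800 ≈ 0.01375.
Coefficient of coincidence = 0.01375/0.03240 ≈ 0.42.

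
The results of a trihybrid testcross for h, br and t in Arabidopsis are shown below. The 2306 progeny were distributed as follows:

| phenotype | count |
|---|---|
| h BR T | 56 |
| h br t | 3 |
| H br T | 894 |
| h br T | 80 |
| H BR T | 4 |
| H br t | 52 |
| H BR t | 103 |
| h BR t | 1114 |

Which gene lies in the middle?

br

The two most frequent reciprocal classes, h BR t and H br T, are the parental types, so the F1 was h BR t / H br T.
The two rarest classes, h br t and H BR T, are the double crossovers. Comparing them with the parentals, only the br allele has switched, so br is the middle locus and the order is t – br – h.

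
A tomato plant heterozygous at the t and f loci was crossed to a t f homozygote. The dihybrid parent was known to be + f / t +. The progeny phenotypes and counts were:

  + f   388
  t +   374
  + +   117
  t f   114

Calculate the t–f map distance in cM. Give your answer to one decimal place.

23.3 cM

The recombinant classes are + + and t f: 117 + 114 = 231.
Recombination frequency = 231/993 = 0.2326 ≈ 23.3%, i.e. 23.3 cM.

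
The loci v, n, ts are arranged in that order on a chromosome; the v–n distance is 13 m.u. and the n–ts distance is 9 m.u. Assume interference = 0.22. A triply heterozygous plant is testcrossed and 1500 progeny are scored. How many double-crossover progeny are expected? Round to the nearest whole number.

Map distances give recombination frequencies of 0.130 and 0.090 for the two intervals.
With interference 0.22 (so coincidence = 0.78), expected double-crossover frequency = 0.130 × 0.090 × 0.78 = 0.00913.
Expected number = 0.00913 × 1500 = 13.69 ≈ 14.

14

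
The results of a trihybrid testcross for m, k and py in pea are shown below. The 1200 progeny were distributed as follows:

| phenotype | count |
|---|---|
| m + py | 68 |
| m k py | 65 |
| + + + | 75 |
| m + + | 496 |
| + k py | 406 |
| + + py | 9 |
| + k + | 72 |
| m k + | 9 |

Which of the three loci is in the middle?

k

The two most frequent reciprocal classes, + k py and m + +, are the parental types, so the F1 was + k py / m + +.
The two rarest classes, + + py and m k +, are the double crossovers. Comparing them with the parentals, only the k allele has switched, so k is the middle locus and the order is m – k – py.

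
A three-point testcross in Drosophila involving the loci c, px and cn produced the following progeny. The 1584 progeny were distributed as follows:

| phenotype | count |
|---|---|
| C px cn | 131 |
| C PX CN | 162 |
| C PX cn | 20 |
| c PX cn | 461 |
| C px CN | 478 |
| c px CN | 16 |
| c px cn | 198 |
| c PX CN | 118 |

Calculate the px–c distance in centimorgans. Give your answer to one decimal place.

The two most frequent reciprocal classes, C px CN and c PX cn, are the parental types, so the F1 was C px CN / c PX cn.
The two rarest classes, c px CN and C PX cn, are the double crossovers. Comparing them with the parentals, only the c allele has switched, so c is the middle locus and the order is px – c – cn.
Crossovers in the px–c interval produce the single-crossover classes C PX CN and c px cn (162 + 198 = 360) plus the double crossovers (36).
RF(px–c) = (360 + 36) / 1584 = 396/1584 = 0.2500 → 25.0 centimorgans.

25.0 centimorgans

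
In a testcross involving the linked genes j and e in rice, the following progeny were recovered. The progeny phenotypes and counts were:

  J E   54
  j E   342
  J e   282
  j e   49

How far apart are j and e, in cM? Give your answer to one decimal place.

The two most frequent classes, J e (282) and j E (342), are the parental types, so the F1 was J e / j E.
The recombinant classes are J E and j e: 54 + 49 = 103.
Recombination frequency = 103/727 = 0.1417 ≈ 14.2%, i.e. 14.2 cM.

14.2 cM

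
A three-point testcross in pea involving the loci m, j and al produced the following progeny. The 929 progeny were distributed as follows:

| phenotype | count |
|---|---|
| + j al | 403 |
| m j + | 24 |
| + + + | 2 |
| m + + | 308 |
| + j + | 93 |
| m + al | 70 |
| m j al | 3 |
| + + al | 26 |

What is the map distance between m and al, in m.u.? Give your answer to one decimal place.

18.1 m.u.

The two most frequent reciprocal classes, m + + and + j al, are the parental types, so the F1 was m + + / + j al.
The two rarest classes, + + + and m j al, are the double crossovers. Comparing them with the parentals, only the m allele has switched, so m is the middle locus and the order is j – m – al.
Crossovers in the m–al interval produce the single-crossover classes m + al and + j + (70 + 93 = 163) plus the double crossovers (5).
RF(m–al) = (163 + 5) / 929 = 168/929 = 0.1808 → 18.1 m.u.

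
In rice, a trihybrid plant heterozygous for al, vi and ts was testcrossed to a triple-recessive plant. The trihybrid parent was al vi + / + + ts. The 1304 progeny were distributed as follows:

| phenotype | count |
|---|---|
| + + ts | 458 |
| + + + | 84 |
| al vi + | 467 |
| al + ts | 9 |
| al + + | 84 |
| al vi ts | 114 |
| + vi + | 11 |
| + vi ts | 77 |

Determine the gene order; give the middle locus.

The two rarest classes, + vi + and al + ts, are the double crossovers. Comparing them with the parentals, only the al allele has switched, so al is the middle locus and the order is ts – al – vi.

al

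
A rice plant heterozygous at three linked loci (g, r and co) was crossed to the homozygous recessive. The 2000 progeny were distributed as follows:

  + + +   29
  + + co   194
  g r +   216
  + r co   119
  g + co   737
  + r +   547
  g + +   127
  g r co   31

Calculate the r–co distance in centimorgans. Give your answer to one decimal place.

15.3 centimorgans

The two most frequent reciprocal classes, + r + and g + co, are the parental types, so the F1 was + r + / g + co.
The two rarest classes, + + + and g r co, are the double crossovers. Comparing them with the parentals, only the r allele has switched, so r is the middle locus and the order is g – r – co.
Crossovers in the r–co interval produce the single-crossover classes + r co and g + + (119 + 127 = 246) plus the double crossovers (60).
RF(r–co) = (246 + 60) / 2000 = 306/2000 = 0.1530 → 15.3 centimorgans.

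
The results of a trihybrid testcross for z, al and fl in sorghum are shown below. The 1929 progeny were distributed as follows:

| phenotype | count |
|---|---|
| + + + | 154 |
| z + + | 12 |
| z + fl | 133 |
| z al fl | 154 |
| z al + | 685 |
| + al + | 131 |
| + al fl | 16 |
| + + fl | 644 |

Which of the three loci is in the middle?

The two most frequent reciprocal classes, z al + and + + fl, are the parental types, so the F1 was z al + / + + fl.
The two rarest classes, z + + and + al fl, are the double crossovers. Comparing them with the parentals, only the al allele has switched, so al is the middle locus and the order is fl – al – z.

al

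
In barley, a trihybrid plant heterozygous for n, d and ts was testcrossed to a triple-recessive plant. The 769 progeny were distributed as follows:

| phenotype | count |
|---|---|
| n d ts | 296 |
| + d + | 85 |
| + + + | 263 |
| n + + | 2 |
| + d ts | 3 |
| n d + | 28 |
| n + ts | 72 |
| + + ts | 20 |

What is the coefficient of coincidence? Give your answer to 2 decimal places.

The two most frequent reciprocal classes, + + + and n d ts, are the parental types, so the F1 was + + + / n d ts.
The two rarest classes, n + + and + d ts, are the double crossovers. Comparing them with the parentals, only the n allele has switched, so n is the middle locus and the order is d – n – ts.
d–n: (157 + 5)/769 = 0.2107; n–ts: (48 + 5)/769 = 0.0689.
Expected DCO frequency = 0.2107 × 0.0689 ≈ 0.01452; observed = 5/769 ≈ 0.00650.
Coefficient of coincidence = 0.00650/0.01452 ≈ 0.45.

0.45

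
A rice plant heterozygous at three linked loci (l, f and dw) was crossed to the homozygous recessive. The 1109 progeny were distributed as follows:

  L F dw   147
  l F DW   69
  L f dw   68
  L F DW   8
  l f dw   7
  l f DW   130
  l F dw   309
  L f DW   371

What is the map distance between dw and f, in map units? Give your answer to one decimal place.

The two most frequent reciprocal classes, L f DW and l F dw, are the parental types, so the F1 was L f DW / l F dw.
The two rarest classes, L F DW and l f dw, are the double crossovers. Comparing them with the parentals, only the f allele has switched, so f is the middle locus and the order is dw – f – l.
Crossovers in the dw–f interval produce the single-crossover classes L f dw and l F DW (68 + 69 = 137) plus the double crossovers (15).
RF(dw–f) = (137 + 15) / 1109 = 152/1109 = 0.1371 → 13.7 map units.

13.7 map units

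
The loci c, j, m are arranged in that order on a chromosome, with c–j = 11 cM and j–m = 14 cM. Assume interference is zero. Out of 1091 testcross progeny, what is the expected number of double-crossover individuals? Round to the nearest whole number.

17

Map distances give recombination frequencies of 0.110 and 0.140 for the two intervals.
With no interference, expected double-crossover frequency = 0.110 × 0.140 = 0.01540.
Expected number = 0.01540 × 1091 = 16.80 ≈ 17.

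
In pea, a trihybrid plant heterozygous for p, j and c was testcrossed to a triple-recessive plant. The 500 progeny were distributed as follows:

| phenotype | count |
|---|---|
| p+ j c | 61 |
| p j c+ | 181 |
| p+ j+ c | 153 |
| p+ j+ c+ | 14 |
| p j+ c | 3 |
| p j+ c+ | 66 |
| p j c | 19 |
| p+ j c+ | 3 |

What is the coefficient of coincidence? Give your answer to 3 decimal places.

The two most frequent reciprocal classes, p+ j+ c and p j c+, are the parental types, so the F1 was p+ j+ c / p j c+.
The two rarest classes, p j+ c and p+ j c+, are the double crossovers. Comparing them with the parentals, only the p allele has switched, so p is the middle locus and the order is c – p – j.
c–p: (33 + 6)/500 = 0.0780; p–j: (127 + 6)/500 = 0.2660.
Expected DCO frequency = 0.0780 × 0.2660 ≈ 0.02075; observed = 6/500 ≈ 0.01200.
Coefficient of coincidence = 0.01200/0.02075 ≈ 0.578.

0.578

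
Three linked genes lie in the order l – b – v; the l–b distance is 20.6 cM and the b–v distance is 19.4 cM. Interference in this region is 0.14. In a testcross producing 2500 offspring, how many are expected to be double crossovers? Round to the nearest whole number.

86

Map distances give recombination frequencies of 0.206 and 0.194 for the two intervals.
With interference 0.14 (so coincidence = 0.86), expected double-crossover frequency = 0.206 × 0.194 × 0.86 = 0.03437.
Expected number = 0.03437 × 2500 = 85.92 ≈ 86.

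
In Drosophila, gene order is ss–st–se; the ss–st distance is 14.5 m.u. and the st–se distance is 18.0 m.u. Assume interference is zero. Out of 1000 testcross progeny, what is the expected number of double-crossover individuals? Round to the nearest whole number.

Map distances give recombination frequencies of 0.145 and 0.180 for the two intervals.
With no interference, expected double-crossover frequency = 0.145 × 0.180 = 0.02610.
Expected number = 0.02610 × 1000 = 26.10 ≈ 26.

26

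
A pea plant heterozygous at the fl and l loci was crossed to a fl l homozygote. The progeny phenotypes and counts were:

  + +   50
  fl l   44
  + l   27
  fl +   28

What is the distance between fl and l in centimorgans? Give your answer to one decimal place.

36.9 centimorgans

The two most frequent classes, + + (50) and fl l (44), are the parental types, so the F1 was + + / fl l.
The recombinant classes are + l and fl +: 27 + 28 = 55.
Recombination frequency = 55/149 = 0.3691 ≈ 36.9%, i.e. 36.9 centimorgans.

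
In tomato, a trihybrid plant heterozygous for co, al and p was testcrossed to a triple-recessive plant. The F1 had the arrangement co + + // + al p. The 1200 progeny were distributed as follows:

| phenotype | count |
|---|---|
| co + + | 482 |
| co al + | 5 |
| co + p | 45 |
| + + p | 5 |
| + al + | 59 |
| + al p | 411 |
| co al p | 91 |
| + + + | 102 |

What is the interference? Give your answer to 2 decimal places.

0.48

The two rarest classes, co al + and + + p, are the double crossovers. Comparing them with the parentals, only the al allele has switched, so al is the middle locus and the order is p – al – co.
p–al: (104 + 10)/1200 = 0.0950; al–co: (193 + 10)/1200 = 0.1692.
Expected DCO frequency = 0.0950 × 0.1692 ≈ 0.01607; observed = 10/1200 ≈ 0.00833.
Coefficient of coincidence = 0.00833/0.01607 ≈ 0.52; interference = 1 − 0.52 = 0.48.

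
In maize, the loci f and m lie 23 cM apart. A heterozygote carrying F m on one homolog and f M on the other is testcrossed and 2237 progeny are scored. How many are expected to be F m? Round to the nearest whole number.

861

A map distance of 23 cM corresponds to a recombination frequency of 0.230.
The F1 is F m / f M, so F m is a parental gamete class with expected frequency (1 − r)/2 = 0.770/2 = 0.3850.
Expected number = 0.3850 × 2237 = 861.25 ≈ 861.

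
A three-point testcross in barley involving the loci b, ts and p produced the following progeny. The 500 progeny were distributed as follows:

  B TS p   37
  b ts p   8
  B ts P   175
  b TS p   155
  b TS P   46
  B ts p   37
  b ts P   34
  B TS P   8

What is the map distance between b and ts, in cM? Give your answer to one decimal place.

17.4 cM

The two most frequent reciprocal classes, B ts P and b TS p, are the parental types, so the F1 was B ts P / b TS p.
The two rarest classes, B TS P and b ts p, are the double crossovers. Comparing them with the parentals, only the ts allele has switched, so ts is the middle locus and the order is p – ts – b.
Crossovers in the ts–b interval produce the single-crossover classes b ts P and B TS p (34 + 37 = 71) plus the double crossovers (16).
RF(ts–b) = (71 + 16) / 500 = 87/500 = 0.1740 → 17.4 cM.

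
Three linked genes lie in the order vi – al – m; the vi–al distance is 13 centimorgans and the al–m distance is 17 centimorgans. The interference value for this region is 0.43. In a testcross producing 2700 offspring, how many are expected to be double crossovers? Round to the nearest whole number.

34

Map distances give recombination frequencies of 0.130 and 0.170 for the two intervals.
With interference 0.43 (so coincidence = 0.57), expected double-crossover frequency = 0.130 × 0.170 × 0.57 = 0.01260.
Expected number = 0.01260 × 2700 = 34.01 ≈ 34.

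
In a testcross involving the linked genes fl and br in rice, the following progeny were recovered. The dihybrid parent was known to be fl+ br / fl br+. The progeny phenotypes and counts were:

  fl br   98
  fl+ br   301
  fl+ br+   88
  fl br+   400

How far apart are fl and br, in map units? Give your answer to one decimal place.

21.0 map units

The recombinant classes are fl+ br+ and fl br: 88 + 98 = 186.
Recombination frequency = 186/887 = 0.2097 ≈ 21.0%, i.e. 21.0 map units.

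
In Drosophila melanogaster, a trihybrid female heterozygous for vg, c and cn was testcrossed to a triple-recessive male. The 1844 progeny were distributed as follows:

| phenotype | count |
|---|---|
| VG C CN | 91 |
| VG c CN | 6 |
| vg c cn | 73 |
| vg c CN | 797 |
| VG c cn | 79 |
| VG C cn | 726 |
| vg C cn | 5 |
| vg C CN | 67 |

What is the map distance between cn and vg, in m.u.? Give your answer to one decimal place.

9.5 m.u.

The two most frequent reciprocal classes, VG C cn and vg c CN, are the parental types, so the F1 was VG C cn / vg c CN.
The two rarest classes, vg C cn and VG c CN, are the double crossovers. Comparing them with the parentals, only the vg allele has switched, so vg is the middle locus and the order is cn – vg – c.
Crossovers in the cn–vg interval produce the single-crossover classes VG C CN and vg c cn (91 + 73 = 164) plus the double crossovers (11).
RF(cn–vg) = (164 + 11) / 1844 = 175/1844 = 0.0949 → 9.5 m.u.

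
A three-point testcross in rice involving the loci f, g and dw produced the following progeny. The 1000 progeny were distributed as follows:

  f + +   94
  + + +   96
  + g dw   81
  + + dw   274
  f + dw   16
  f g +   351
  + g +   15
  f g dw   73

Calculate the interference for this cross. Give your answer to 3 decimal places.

The two most frequent reciprocal classes, f g + and + + dw, are the parental types, so the F1 was f g + / + + dw.
The two rarest classes, + g + and f + dw, are the double crossovers. Comparing them with the parentals, only the f allele has switched, so f is the middle locus and the order is g – f – dw.
g–f: (175 + 31)/1000 = 0.2060; f–dw: (169 + 31)/1000 = 0.2000.
Expected DCO frequency = 0.2060 × 0.2000 ≈ 0.04120; observed = 31/1000 ≈ 0.03100.
Coefficient of coincidence = 0.03100/0.04120 ≈ 0.752; interference = 1 − 0.752 = 0.248.

0.248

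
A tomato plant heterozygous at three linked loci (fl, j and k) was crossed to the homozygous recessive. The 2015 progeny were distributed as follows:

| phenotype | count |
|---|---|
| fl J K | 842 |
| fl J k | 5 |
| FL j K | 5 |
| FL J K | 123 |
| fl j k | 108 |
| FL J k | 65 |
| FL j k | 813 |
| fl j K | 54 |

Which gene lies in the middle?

k

The two most frequent reciprocal classes, fl J K and FL j k, are the parental types, so the F1 was fl J K / FL j k.
The two rarest classes, fl J k and FL j K, are the double crossovers. Comparing them with the parentals, only the k allele has switched, so k is the middle locus and the order is j – k – fl.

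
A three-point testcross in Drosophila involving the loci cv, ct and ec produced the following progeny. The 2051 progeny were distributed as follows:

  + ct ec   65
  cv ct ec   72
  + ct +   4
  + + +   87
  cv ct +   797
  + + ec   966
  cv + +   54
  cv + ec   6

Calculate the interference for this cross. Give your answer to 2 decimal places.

0.06

The two most frequent reciprocal classes, + + ec and cv ct +, are the parental types, so the F1 was + + ec / cv ct +.
The two rarest classes, cv + ec and + ct +, are the double crossovers. Comparing them with the parentals, only the cv allele has switched, so cv is the middle locus and the order is ec – cv – ct.
ec–cv: (159 + 10)/2051 = 0.0824; cv–ct: (119 + 10)/2051 = 0.0629.
Expected DCO frequency = 0.0824 × 0.0629 ≈ 0.00518; observed = 10/2051 ≈ 0.00488.
Coefficient of coincidence = 0.00488/0.00518 ≈ 0.94; interference = 1 − 0.94 = 0.06.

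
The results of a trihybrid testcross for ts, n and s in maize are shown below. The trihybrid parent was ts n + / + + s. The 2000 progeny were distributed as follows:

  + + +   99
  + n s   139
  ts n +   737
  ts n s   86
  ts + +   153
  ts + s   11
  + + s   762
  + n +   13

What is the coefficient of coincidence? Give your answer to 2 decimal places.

The two rarest classes, + n + and ts + s, are the double crossovers. Comparing them with the parentals, only the ts allele has switched, so ts is the middle locus and the order is n – ts – s.
n–ts: (292 + 24)/2000 = 0.1580; ts–s: (185 + 24)/2000 = 0.1045.
Expected DCO frequency = 0.1580 × 0.1045 ≈ 0.01651; observed = 24/2000 ≈ 0.01200.
Coefficient of coincidence = 0.01200/0.01651 ≈ 0.73.

0.73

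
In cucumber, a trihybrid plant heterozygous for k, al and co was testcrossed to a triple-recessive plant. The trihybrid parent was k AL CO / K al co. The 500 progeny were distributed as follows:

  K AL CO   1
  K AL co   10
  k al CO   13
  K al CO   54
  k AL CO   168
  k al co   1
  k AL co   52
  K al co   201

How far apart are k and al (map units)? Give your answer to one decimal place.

The two rarest classes, K AL CO and k al co, are the double crossovers. Comparing them with the parentals, only the k allele has switched, so k is the middle locus and the order is co – k – al.
Crossovers in the k–al interval produce the single-crossover classes k al CO and K AL co (13 + 10 = 23) plus the double crossovers (2).
RF(k–al) = (23 + 2) / 500 = 25/500 = 0.0500 → 5.0 map units.

5.0 map units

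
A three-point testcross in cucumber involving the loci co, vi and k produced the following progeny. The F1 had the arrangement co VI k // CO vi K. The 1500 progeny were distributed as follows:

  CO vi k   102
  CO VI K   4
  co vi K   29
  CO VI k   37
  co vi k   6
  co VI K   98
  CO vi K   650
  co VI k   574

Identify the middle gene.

The two rarest classes, co vi k and CO VI K, are the double crossovers. Comparing them with the parentals, only the vi allele has switched, so vi is the middle locus and the order is co – vi – k.

vi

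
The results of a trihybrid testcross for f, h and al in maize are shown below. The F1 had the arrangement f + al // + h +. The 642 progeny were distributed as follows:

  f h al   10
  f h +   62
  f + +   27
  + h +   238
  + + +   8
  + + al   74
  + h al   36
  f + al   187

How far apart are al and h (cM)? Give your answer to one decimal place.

12.6 cM

The two rarest classes, f h al and + + +, are the double crossovers. Comparing them with the parentals, only the h allele has switched, so h is the middle locus and the order is al – h – f.
Crossovers in the al–h interval produce the single-crossover classes f + + and + h al (27 + 36 = 63) plus the double crossovers (18).
RF(al–h) = (63 + 18) / 642 = 81/642 = 0.1262 → 12.6 cM.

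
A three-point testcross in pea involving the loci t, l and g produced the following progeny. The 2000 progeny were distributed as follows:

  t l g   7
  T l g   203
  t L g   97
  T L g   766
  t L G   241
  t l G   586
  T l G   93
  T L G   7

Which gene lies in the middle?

g

The two most frequent reciprocal classes, T L g and t l G, are the parental types, so the F1 was T L g / t l G.
The two rarest classes, T L G and t l g, are the double crossovers. Comparing them with the parentals, only the g allele has switched, so g is the middle locus and the order is l – g – t.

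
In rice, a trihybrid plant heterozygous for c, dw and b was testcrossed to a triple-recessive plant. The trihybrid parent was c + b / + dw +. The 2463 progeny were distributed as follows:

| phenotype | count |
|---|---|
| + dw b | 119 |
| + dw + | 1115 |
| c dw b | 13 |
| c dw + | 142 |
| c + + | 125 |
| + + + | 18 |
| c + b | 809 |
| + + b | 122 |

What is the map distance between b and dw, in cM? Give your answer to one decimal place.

The two rarest classes, c dw b and + + +, are the double crossovers. Comparing them with the parentals, only the dw allele has switched, so dw is the middle locus and the order is c – dw – b.
Crossovers in the dw–b interval produce the single-crossover classes c + + and + dw b (125 + 119 = 244) plus the double crossovers (31).
RF(dw–b) = (244 + 31) / 2463 = 275/2463 = 0.1117 → 11.2 cM.

11.2 cM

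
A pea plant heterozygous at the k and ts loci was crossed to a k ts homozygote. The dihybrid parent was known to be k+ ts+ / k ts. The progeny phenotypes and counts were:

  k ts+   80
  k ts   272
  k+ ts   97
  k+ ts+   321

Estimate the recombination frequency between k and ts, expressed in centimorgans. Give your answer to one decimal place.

23.0 centimorgans

The recombinant classes are k+ ts and k ts+: 97 + 80 = 177.
Recombination frequency = 177/770 = 0.2299 ≈ 23.0%, i.e. 23.0 centimorgans.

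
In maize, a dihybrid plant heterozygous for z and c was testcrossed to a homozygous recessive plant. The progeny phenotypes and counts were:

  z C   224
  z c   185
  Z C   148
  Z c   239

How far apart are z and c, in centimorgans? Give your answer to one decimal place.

41.8 centimorgans

The two most frequent classes, Z c (239) and z C (224), are the parental types, so the F1 was Z c / z C.
The recombinant classes are Z C and z c: 148 + 185 = 333.
Recombination frequency = 333/796 = 0.4183 ≈ 41.8%, i.e. 41.8 centimorgans.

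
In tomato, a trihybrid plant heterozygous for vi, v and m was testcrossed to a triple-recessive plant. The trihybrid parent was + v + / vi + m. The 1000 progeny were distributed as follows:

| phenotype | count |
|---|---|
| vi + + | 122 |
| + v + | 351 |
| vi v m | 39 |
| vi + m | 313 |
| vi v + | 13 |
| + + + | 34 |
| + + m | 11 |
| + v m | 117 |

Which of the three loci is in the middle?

The two rarest classes, vi v + and + + m, are the double crossovers. Comparing them with the parentals, only the vi allele has switched, so vi is the middle locus and the order is v – vi – m.

vi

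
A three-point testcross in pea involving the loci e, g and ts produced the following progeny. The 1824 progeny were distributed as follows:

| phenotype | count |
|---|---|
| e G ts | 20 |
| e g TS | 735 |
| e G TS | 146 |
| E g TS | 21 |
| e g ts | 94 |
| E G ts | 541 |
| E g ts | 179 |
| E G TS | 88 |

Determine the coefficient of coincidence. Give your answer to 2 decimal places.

0.92

The two most frequent reciprocal classes, e g TS and E G ts, are the parental types, so the F1 was e g TS / E G ts.
The two rarest classes, E g TS and e G ts, are the double crossovers. Comparing them with the parentals, only the e allele has switched, so e is the middle locus and the order is g – e – ts.
g–e: (325 + 41)/1824 = 0.2007; e–ts: (182 + 41)/1824 = 0.1223.
Expected DCO frequency = 0.2007 × 0.1223 ≈ 0.02455; observed = 41/1824 ≈ 0.02248.
Coefficient of coincidence = 0.02248/0.02455 ≈ 0.92.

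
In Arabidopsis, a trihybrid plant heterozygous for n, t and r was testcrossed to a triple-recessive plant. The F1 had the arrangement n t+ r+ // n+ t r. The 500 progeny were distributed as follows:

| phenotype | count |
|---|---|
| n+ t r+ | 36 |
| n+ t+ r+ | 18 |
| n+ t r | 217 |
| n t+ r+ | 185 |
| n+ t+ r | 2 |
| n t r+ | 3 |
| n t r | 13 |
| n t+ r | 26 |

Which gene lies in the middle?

t

The two rarest classes, n t r+ and n+ t+ r, are the double crossovers. Comparing them with the parentals, only the t allele has switched, so t is the middle locus and the order is r – t – n.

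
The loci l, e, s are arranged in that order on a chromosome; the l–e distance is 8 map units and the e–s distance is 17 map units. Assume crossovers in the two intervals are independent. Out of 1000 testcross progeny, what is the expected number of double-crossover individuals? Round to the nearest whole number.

14

Map distances give recombination frequencies of 0.080 and 0.170 for the two intervals.
With no interference, expected double-crossover frequency = 0.080 × 0.170 = 0.01360.
Expected number = 0.01360 × 1000 = 13.60 ≈ 14.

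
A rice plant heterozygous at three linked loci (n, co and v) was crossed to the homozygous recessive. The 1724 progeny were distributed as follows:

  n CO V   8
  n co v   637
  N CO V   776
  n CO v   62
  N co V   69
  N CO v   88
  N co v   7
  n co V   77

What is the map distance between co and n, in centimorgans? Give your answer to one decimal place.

The two most frequent reciprocal classes, n co v and N CO V, are the parental types, so the F1 was n co v / N CO V.
The two rarest classes, N co v and n CO V, are the double crossovers. Comparing them with the parentals, only the n allele has switched, so n is the middle locus and the order is co – n – v.
Crossovers in the co–n interval produce the single-crossover classes n CO v and N co V (62 + 69 = 131) plus the double crossovers (15).
RF(co–n) = (131 + 15) / 1724 = 146/1724 = 0.0847 → 8.5 centimorgans.

8.5 centimorgans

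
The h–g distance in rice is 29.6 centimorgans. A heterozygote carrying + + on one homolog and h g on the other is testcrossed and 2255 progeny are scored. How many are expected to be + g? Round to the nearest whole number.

A map distance of 29.6 centimorgans corresponds to a recombination frequency of 0.296.
The F1 is + + / h g, so + g is a recombinant gamete class with expected frequency r/2 = 0.296/2 = 0.1480.
Expected number = 0.1480 × 2255 = 333.74 ≈ 334.

334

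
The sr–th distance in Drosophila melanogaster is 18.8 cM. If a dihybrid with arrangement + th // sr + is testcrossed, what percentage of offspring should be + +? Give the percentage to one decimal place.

9.4%

A map distance of 18.8 cM corresponds to a recombination frequency of 0.188.
The F1 is + th / sr +, so + + is a recombinant gamete class with expected frequency r/2 = 0.188/2 = 0.0940.
That is 0.0940 = 9.4% of the progeny.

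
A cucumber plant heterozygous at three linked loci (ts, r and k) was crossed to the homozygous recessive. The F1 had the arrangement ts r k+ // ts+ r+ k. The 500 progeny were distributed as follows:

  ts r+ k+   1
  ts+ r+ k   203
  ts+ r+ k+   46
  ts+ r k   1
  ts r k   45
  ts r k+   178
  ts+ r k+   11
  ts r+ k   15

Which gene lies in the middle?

r

The two rarest classes, ts r+ k+ and ts+ r k, are the double crossovers. Comparing them with the parentals, only the r allele has switched, so r is the middle locus and the order is k – r – ts.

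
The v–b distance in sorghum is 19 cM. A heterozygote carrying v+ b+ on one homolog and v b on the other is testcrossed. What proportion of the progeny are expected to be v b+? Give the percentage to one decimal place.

A map distance of 19 cM corresponds to a recombination frequency of 0.190.
The F1 is v+ b+ / v b, so v b+ is a recombinant gamete class with expected frequency r/2 = 0.190/2 = 0.0950.
That is 0.0950 = 9.5% of the progeny.

9.5%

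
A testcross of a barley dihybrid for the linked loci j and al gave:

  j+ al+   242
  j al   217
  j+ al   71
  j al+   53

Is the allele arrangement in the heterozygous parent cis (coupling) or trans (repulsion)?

cis

The two most frequent classes are j+ al+ (242) and j al (217); these are the parental (non-recombinant) types.
So the F1 carried j+ al+ on one chromosome and j al on the other — the recessive alleles are on the same chromosome (cis / coupling).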